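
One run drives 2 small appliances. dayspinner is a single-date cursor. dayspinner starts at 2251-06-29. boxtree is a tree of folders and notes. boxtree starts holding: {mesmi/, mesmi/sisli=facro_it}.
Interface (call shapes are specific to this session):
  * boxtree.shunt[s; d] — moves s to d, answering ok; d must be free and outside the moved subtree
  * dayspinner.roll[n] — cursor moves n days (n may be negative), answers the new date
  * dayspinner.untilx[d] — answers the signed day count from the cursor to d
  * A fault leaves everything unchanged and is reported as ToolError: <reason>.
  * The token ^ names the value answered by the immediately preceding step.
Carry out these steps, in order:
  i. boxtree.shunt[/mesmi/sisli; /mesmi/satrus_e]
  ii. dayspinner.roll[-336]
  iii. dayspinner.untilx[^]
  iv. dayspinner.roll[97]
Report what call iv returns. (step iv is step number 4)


Do: boxtree.shunt[s=/mesmi/sisli; d=/mesmi/satrus_e]
See: ok
Do: dayspinner.roll[n=-336]
See: 2250-07-28
Do: dayspinner.untilx[d=^]
See: 0
Do: dayspinner.roll[n=97]
See: 2250-11-02

Answer: 2250-11-02


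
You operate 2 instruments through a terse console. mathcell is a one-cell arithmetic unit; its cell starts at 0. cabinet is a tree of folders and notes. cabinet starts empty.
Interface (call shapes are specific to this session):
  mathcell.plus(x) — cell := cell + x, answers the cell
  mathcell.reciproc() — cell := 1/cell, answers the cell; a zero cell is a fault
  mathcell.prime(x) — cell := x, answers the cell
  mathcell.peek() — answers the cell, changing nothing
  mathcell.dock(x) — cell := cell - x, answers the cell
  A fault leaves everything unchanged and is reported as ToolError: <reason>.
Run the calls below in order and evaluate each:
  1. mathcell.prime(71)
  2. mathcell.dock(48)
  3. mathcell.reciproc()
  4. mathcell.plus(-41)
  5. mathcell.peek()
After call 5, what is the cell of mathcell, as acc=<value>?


-> prime(x='71')
<- 71
-> dock(x='48')
<- 23
-> reciproc()
<- 1/23
-> plus(x='-41')
<- -942/23
-> peek()
<- -942/23

Answer: acc=-942/23


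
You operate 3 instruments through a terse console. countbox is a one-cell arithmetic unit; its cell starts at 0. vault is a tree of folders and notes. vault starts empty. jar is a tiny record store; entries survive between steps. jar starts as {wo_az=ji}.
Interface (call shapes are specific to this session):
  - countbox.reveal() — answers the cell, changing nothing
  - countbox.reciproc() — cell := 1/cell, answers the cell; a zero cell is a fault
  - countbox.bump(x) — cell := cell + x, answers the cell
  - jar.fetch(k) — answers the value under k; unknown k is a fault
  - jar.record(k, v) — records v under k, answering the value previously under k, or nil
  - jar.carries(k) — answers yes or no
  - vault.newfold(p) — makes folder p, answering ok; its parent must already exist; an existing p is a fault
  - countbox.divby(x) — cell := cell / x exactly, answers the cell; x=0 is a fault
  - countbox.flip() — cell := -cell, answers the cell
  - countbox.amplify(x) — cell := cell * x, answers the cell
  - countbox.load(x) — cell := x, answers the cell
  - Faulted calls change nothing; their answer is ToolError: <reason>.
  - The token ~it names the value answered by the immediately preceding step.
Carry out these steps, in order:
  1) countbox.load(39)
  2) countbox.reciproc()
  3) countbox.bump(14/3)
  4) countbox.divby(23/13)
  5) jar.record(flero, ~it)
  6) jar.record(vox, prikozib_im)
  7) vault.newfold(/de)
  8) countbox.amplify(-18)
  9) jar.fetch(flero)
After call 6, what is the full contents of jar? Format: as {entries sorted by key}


Next I call countbox.load on x=39, and get 39.
Using countbox.reciproc(), — result: 1/39.
Next I call countbox.bump on x=14/3, and get 61/13.
Calling countbox.divby on x=23/13, and see 61/23.
I invoke jar.record on k=flero, v=~it: nil.
Now I run jar.record on k=vox, v=prikozib_im, giving nil.
Then vault.newfold on p=/de, — result: ok.
Now I run countbox.amplify on x=-18, and observe -1098/23.
I invoke jar.fetch on k=flero, giving 61/23.

Answer: {flero=61/23, vox=prikozib_im, wo_az=ji}


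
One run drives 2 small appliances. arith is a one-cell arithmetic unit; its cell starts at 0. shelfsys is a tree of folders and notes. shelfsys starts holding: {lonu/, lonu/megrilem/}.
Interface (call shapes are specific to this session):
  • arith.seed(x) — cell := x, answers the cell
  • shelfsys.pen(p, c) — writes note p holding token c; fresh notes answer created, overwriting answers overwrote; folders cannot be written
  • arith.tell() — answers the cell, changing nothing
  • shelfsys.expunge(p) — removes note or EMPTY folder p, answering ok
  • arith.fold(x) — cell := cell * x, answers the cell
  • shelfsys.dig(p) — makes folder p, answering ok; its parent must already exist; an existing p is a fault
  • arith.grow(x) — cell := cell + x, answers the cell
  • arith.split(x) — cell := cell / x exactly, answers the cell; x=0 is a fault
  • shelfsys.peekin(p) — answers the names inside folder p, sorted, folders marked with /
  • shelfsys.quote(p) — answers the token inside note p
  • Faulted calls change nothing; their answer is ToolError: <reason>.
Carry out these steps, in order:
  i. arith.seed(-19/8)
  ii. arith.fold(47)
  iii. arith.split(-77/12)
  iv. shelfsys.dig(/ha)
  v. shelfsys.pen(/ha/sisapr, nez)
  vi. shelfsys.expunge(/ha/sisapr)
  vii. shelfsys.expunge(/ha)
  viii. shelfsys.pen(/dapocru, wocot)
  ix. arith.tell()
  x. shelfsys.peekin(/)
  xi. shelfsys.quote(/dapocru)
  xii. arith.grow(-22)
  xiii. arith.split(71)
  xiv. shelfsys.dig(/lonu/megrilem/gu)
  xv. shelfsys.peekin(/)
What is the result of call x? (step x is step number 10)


Step: arith.seed[x='-19/8']
Result: -19/8
Step: arith.fold[x='47']
Result: -893/8
Step: arith.split[x='-77/12']
Result: 2679/154
Step: shelfsys.dig[p='/ha']
Result: ok
Step: shelfsys.pen[p='/ha/sisapr'; c='nez']
Result: created
Step: shelfsys.expunge[p='/ha/sisapr']
Result: ok
Step: shelfsys.expunge[p='/ha']
Result: ok
Step: shelfsys.pen[p='/dapocru'; c='wocot']
Result: created
Step: arith.tell[]
Result: 2679/154
Step: shelfsys.peekin[p='/']
Result: [dapocru, lonu/]
Step: shelfsys.quote[p='/dapocru']
Result: wocot
Step: arith.grow[x='-22']
Result: -709/154
Step: arith.split[x='71']
Result: -709/10934
Step: shelfsys.dig[p='/lonu/megrilem/gu']
Result: ok
Step: shelfsys.peekin[p='/']
Result: [dapocru, lonu/]

Answer: [dapocru, lonu/]


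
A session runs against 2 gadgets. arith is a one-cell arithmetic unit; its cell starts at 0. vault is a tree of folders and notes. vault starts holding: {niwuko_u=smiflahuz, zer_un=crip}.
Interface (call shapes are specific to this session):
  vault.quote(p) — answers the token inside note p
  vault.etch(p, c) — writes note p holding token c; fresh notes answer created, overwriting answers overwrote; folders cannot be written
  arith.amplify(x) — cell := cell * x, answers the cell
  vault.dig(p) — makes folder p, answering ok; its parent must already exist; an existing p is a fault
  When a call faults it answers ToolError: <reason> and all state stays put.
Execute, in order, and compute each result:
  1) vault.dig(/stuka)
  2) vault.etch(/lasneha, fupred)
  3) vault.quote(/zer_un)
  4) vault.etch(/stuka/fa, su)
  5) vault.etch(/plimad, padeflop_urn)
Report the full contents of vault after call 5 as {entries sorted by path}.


Answer: {lasneha=fupred, niwuko_u=smiflahuz, plimad=padeflop_urn, stuka/, stuka/fa=su, zer_un=crip}

Derivation:
$ vault.dig p=/stuka
:: ok
$ vault.etch p=/lasneha c=fupred
:: created
$ vault.quote p=/zer_un
:: crip
$ vault.etch p=/stuka/fa c=su
:: created
$ vault.etch p=/plimad c=padeflop_urn
:: created


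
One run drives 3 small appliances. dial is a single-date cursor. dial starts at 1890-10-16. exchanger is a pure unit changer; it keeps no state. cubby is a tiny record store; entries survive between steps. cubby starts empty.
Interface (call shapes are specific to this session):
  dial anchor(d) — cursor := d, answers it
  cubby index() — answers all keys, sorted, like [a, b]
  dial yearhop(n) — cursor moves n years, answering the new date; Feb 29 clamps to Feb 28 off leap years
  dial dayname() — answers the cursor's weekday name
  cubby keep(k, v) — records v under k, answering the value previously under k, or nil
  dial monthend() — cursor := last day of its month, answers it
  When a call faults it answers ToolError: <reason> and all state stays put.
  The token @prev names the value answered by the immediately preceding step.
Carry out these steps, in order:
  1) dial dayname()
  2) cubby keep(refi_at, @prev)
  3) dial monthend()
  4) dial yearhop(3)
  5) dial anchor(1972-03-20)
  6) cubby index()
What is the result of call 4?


> dial dayname
:: Thursday
> cubby keep k→refi_at v→@prev
:: nil
> dial monthend
:: 1890-10-31
> dial yearhop n→3
:: 1893-10-31
> dial anchor d→1972-03-20
:: 1972-03-20
> cubby index
:: [refi_at]

Answer: 1893-10-31


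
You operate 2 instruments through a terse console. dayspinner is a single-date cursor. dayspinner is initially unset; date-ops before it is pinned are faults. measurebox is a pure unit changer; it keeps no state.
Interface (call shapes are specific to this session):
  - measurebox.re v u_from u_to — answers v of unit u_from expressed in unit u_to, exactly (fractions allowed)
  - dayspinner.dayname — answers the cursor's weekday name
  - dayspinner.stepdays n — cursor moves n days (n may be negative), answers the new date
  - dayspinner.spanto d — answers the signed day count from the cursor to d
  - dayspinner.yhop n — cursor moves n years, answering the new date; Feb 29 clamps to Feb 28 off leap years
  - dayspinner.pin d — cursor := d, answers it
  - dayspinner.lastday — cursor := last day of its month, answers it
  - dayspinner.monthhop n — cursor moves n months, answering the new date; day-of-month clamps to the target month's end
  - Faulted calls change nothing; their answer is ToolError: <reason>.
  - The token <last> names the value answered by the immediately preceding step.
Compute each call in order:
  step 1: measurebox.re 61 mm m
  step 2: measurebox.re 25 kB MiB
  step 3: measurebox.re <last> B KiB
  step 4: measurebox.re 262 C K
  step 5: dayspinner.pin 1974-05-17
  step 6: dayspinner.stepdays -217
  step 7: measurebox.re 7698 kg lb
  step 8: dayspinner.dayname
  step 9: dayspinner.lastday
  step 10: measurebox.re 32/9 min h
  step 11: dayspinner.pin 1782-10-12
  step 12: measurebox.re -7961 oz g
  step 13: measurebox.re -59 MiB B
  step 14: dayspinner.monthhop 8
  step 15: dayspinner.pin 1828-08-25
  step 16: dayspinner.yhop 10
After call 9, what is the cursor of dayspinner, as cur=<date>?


I run re using v→61, u_from→mm, u_to→m: 61/1000.
Then re using v→25, u_from→kB, u_to→MiB, and see 3125/131072.
Now I run re using v→<last>, u_from→B, u_to→KiB, — result: 3125/134217728.
Then re using v→262, u_from→C, u_to→K, — result: 10703/20.
Next I call pin using d→1974-05-17, and get 1974-05-17.
I invoke stepdays using n→-217, giving 1973-10-12.
I run re using v→7698, u_from→kg, u_to→lb, → 769800000000/45359237.
I invoke dayname, and see Friday.
I invoke lastday(), → 1973-10-31.
I call re using v→32/9, u_from→min, u_to→h, → 8/135.
Then pin using d→1782-10-12, and observe 1782-10-12.
I invoke re using v→-7961, u_from→oz, u_to→g, — result: -361104885757/1600000.
I call re using v→-59, u_from→MiB, u_to→B, which returns -61865984.
Invoking monthhop using n→8, and observe 1783-06-12.
Using pin using d→1828-08-25, giving 1828-08-25.
I try yhop using n→10, yielding 1838-08-25.

Answer: cur=1973-10-31


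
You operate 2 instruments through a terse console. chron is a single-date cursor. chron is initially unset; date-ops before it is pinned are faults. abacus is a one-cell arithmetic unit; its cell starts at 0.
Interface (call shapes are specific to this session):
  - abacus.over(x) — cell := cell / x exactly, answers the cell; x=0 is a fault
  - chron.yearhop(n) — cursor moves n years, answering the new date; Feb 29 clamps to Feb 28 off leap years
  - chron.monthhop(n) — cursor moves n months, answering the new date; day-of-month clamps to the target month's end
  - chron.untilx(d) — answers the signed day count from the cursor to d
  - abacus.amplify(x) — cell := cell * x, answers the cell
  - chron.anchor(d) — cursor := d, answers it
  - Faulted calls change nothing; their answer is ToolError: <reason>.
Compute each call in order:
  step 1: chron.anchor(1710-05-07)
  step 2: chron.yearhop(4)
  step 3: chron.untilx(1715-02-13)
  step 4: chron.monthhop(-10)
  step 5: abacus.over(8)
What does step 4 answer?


Answer: 1713-07-07

Derivation:
[in] chron.anchor d='1710-05-07'
:: 1710-05-07
[in] chron.yearhop n='4'
:: 1714-05-07
[in] chron.untilx d='1715-02-13'
:: 282
[in] chron.monthhop n='-10'
:: 1713-07-07
[in] abacus.over x='8'
:: 0


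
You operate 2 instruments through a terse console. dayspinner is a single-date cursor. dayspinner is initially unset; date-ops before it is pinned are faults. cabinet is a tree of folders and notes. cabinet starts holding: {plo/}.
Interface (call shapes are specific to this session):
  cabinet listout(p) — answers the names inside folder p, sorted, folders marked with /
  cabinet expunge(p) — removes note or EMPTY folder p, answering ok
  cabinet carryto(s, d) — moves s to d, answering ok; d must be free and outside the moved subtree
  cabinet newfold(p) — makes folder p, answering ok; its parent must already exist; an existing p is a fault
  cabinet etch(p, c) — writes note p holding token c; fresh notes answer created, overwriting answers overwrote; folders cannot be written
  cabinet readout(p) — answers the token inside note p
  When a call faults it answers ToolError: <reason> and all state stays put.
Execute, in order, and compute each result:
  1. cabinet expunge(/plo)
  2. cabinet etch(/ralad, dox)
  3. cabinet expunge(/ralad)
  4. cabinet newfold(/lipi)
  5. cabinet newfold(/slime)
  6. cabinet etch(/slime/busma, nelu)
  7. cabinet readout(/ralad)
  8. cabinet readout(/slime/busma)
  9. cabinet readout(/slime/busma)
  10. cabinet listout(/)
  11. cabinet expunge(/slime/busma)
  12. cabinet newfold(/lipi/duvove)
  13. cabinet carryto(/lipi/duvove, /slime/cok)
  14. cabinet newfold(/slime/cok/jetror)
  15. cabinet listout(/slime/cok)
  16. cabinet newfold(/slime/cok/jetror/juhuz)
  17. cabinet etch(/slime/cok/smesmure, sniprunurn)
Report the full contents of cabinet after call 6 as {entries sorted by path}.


Answer: {lipi/, slime/, slime/busma=nelu}

Derivation:
Invoking cabinet expunge using /plo, and get ok.
Calling cabinet etch using /ralad, dox, and see created.
Next I call cabinet expunge using /ralad, and see ok.
Now I run cabinet newfold using /lipi, — result: ok.
I invoke cabinet newfold using /slime, and see ok.
I use cabinet etch using /slime/busma, nelu, → created.
I use cabinet readout using /ralad, which returns ToolError: not found.
I use cabinet readout using /slime/busma, and observe nelu.
Invoking cabinet readout using /slime/busma, which returns nelu.
Next I call cabinet listout using /, and observe [lipi/, slime/].
I use cabinet expunge using /slime/busma, → ok.
Calling cabinet newfold using /lipi/duvove, and get ok.
I call cabinet carryto using /lipi/duvove, /slime/cok, and observe ok.
Then cabinet newfold using /slime/cok/jetror, and observe ok.
Then cabinet listout using /slime/cok, and see [jetror/].
Using cabinet newfold using /slime/cok/jetror/juhuz, yielding ok.
I invoke cabinet etch using /slime/cok/smesmure, sniprunurn, yielding created.


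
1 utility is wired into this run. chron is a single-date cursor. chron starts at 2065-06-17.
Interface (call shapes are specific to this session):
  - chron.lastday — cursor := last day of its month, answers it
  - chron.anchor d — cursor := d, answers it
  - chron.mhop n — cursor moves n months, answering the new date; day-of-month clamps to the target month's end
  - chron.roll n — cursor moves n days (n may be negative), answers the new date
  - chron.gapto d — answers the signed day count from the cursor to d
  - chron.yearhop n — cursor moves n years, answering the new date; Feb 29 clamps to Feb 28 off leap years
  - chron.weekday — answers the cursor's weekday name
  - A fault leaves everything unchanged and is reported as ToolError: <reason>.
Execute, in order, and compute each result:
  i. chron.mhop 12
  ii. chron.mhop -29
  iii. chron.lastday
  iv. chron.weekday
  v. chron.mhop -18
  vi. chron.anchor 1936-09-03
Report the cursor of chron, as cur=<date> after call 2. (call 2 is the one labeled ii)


Answer: cur=2064-01-17

Derivation:
$ chron.mhop n='12'
[out] 2066-06-17
$ chron.mhop n='-29'
[out] 2064-01-17
$ chron.lastday
[out] 2064-01-31
$ chron.weekday
[out] Thursday
$ chron.mhop n='-18'
[out] 2062-07-31
$ chron.anchor d='1936-09-03'
[out] 1936-09-03


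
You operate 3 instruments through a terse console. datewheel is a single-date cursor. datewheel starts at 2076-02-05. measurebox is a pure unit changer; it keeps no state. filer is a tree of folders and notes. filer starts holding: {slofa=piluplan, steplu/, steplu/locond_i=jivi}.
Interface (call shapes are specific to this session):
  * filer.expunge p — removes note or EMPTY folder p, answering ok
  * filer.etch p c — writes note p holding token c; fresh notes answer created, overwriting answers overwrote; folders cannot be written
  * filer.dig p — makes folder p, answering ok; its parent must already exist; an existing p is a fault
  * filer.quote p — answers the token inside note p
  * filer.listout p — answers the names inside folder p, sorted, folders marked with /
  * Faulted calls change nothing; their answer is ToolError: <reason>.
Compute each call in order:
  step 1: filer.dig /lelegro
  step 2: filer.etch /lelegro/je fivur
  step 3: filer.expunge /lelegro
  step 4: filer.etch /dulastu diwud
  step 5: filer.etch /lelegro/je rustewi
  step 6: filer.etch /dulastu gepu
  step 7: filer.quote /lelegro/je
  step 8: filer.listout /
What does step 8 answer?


Answer: [dulastu, lelegro/, slofa, steplu/]

Derivation:
>>> dig p=/lelegro
[out] ok
>>> etch p=/lelegro/je c=fivur
[out] created
>>> expunge p=/lelegro
[out] ToolError: not empty
>>> etch p=/dulastu c=diwud
[out] created
>>> etch p=/lelegro/je c=rustewi
[out] overwrote
>>> etch p=/dulastu c=gepu
[out] overwrote
>>> quote p=/lelegro/je
[out] rustewi
>>> listout p=/
[out] [dulastu, lelegro/, slofa, steplu/]


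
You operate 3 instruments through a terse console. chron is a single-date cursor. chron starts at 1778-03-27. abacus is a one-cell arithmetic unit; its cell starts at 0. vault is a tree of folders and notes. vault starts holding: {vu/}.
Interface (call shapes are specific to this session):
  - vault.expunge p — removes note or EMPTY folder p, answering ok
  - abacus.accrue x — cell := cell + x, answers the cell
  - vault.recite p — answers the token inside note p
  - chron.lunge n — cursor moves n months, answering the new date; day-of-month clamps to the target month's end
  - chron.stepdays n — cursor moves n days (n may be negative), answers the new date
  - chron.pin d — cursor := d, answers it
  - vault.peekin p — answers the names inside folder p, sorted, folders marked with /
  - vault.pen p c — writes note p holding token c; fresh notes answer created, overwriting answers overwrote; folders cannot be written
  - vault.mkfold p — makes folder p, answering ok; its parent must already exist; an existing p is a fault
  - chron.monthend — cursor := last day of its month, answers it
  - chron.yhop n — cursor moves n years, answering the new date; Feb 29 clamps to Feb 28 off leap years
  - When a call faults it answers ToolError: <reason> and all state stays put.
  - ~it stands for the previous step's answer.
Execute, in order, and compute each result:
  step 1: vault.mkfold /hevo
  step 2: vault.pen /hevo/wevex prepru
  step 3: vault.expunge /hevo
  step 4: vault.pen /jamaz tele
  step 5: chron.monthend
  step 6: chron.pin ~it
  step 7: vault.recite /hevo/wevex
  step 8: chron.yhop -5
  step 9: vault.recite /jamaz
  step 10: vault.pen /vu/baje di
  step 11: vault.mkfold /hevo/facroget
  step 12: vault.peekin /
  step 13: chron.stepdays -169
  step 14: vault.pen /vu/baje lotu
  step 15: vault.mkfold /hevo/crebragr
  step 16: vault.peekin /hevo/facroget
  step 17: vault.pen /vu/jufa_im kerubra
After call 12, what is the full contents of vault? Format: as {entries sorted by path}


% vault.mkfold(p=/hevo) == ok
% vault.pen(p=/hevo/wevex, c=prepru) == created
% vault.expunge(p=/hevo) == ToolError: not empty
% vault.pen(p=/jamaz, c=tele) == created
% chron.monthend() == 1778-03-31
% chron.pin(d=~it) == 1778-03-31
% vault.recite(p=/hevo/wevex) == prepru
% chron.yhop(n=-5) == 1773-03-31
% vault.recite(p=/jamaz) == tele
% vault.pen(p=/vu/baje, c=di) == created
% vault.mkfold(p=/hevo/facroget) == ok
% vault.peekin(p=/) == [hevo/, jamaz, vu/]
% chron.stepdays(n=-169) == 1772-10-13
% vault.pen(p=/vu/baje, c=lotu) == overwrote
% vault.mkfold(p=/hevo/crebragr) == ok
% vault.peekin(p=/hevo/facroget) == []
% vault.pen(p=/vu/jufa_im, c=kerubra) == created

Answer: {hevo/, hevo/facroget/, hevo/wevex=prepru, jamaz=tele, vu/, vu/baje=di}


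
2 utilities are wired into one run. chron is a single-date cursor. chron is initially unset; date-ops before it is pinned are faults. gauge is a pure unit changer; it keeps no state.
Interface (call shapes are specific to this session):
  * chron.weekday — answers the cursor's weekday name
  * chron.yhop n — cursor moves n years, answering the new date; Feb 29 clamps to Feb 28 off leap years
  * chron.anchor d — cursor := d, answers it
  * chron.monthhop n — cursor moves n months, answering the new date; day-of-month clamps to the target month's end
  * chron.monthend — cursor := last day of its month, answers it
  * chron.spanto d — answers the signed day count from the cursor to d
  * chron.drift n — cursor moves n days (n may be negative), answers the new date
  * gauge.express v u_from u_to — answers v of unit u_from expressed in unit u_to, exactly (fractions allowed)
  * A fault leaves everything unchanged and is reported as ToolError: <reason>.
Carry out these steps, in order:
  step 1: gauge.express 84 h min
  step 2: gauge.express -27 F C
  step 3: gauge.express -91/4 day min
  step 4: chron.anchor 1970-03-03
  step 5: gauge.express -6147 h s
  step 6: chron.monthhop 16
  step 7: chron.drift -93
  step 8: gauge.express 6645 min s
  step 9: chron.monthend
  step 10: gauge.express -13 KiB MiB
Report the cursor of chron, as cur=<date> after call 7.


Answer: cur=1971-04-01

Derivation:
>>> gauge.express v='84' u_from='h' u_to='min'
[out] 5040
>>> gauge.express v='-27' u_from='F' u_to='C'
[out] -295/9
>>> gauge.express v='-91/4' u_from='day' u_to='min'
[out] -32760
>>> chron.anchor d='1970-03-03'
[out] 1970-03-03
>>> gauge.express v='-6147' u_from='h' u_to='s'
[out] -22129200
>>> chron.monthhop n='16'
[out] 1971-07-03
>>> chron.drift n='-93'
[out] 1971-04-01
>>> gauge.express v='6645' u_from='min' u_to='s'
[out] 398700
>>> chron.monthend
[out] 1971-04-30
>>> gauge.express v='-13' u_from='KiB' u_to='MiB'
[out] -13/1024


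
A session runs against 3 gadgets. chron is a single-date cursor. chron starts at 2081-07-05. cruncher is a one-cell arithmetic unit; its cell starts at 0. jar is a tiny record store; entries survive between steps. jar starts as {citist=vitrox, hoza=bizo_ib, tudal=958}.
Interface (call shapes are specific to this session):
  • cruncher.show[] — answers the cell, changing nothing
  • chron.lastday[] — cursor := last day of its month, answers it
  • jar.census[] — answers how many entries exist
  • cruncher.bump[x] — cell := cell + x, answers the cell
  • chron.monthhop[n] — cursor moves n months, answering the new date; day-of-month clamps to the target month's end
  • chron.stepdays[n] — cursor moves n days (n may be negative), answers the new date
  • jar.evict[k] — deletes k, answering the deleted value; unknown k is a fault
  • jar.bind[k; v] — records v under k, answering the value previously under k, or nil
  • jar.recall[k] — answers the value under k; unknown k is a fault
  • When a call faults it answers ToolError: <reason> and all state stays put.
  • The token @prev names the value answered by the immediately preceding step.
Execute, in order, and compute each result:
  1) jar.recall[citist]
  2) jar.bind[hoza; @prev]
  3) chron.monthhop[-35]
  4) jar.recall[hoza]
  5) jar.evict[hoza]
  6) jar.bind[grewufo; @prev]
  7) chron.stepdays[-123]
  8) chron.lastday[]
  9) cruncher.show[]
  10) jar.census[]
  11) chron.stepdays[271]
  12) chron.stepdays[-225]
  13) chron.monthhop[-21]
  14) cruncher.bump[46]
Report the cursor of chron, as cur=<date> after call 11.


! jar.recall(k=citist) == vitrox
! jar.bind(k=hoza, v=@prev) == bizo_ib
! chron.monthhop(n=-35) == 2078-08-05
! jar.recall(k=hoza) == vitrox
! jar.evict(k=hoza) == vitrox
! jar.bind(k=grewufo, v=@prev) == nil
! chron.stepdays(n=-123) == 2078-04-04
! chron.lastday() == 2078-04-30
! cruncher.show() == 0
! jar.census() == 3
! chron.stepdays(n=271) == 2079-01-26
! chron.stepdays(n=-225) == 2078-06-15
! chron.monthhop(n=-21) == 2076-09-15
! cruncher.bump(x=46) == 46

Answer: cur=2079-01-26


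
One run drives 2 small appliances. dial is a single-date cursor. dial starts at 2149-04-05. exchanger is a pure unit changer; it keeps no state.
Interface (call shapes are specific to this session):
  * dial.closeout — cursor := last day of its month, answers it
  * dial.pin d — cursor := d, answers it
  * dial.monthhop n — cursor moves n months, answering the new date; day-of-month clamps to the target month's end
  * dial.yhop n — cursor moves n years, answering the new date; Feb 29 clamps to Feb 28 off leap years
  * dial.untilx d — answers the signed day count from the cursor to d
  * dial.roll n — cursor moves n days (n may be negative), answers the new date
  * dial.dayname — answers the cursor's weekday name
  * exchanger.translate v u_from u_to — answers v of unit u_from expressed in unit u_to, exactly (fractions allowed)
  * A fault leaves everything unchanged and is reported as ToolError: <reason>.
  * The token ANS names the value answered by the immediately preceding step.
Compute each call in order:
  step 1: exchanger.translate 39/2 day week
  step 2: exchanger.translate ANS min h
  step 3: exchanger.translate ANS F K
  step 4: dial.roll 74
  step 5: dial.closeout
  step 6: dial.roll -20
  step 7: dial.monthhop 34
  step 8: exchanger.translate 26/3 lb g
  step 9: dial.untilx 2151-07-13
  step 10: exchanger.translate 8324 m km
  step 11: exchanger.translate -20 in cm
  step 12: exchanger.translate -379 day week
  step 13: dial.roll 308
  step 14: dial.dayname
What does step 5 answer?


Answer: 2149-06-30

Derivation:
·→ translate(v: 39/2, u_from: day, u_to: week)
·← 39/14
·→ translate(v: ANS, u_from: min, u_to: h)
·← 13/280
·→ translate(v: ANS, u_from: F, u_to: K)
·← 643603/2520
·→ roll(n: 74)
·← 2149-06-18
·→ closeout()
·← 2149-06-30
·→ roll(n: -20)
·← 2149-06-10
·→ monthhop(n: 34)
·← 2152-04-10
·→ translate(v: 26/3, u_from: lb, u_to: g)
·← 589670081/150000
·→ untilx(d: 2151-07-13)
·← -272
·→ translate(v: 8324, u_from: m, u_to: km)
·← 2081/250
·→ translate(v: -20, u_from: in, u_to: cm)
·← -254/5
·→ translate(v: -379, u_from: day, u_to: week)
·← -379/7
·→ roll(n: 308)
·← 2153-02-12
·→ dayname()
·← Monday


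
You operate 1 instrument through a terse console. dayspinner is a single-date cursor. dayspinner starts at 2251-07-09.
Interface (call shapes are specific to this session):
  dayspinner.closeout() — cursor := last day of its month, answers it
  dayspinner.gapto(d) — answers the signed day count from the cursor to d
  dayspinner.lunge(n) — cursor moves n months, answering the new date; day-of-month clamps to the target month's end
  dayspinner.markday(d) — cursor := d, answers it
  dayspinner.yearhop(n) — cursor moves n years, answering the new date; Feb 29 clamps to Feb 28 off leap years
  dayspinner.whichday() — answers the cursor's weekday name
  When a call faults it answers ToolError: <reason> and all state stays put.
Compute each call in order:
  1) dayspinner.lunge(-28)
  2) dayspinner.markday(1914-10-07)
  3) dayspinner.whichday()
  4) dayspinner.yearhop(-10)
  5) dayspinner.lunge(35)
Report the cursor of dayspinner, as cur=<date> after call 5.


-> dayspinner.lunge(n→-28)
<- 2249-03-09
-> dayspinner.markday(d→1914-10-07)
<- 1914-10-07
-> dayspinner.whichday()
<- Wednesday
-> dayspinner.yearhop(n→-10)
<- 1904-10-07
-> dayspinner.lunge(n→35)
<- 1907-09-07

Answer: cur=1907-09-07


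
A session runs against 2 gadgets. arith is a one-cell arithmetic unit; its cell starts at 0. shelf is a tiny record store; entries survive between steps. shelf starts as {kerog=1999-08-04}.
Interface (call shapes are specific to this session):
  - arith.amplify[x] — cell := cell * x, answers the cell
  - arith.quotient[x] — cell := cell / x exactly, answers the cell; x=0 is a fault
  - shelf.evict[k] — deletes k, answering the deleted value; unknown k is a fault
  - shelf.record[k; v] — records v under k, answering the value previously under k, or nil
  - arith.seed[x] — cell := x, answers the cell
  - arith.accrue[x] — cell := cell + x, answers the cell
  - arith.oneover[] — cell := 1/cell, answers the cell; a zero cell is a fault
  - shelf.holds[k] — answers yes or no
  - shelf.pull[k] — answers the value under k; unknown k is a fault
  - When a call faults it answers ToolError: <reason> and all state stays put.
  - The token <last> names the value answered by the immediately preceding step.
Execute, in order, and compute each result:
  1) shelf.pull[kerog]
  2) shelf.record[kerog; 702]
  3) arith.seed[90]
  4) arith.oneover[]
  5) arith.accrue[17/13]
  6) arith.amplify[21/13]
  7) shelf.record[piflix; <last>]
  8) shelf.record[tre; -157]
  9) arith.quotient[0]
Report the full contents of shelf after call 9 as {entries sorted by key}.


Answer: {kerog=702, piflix=10801/5070, tre=-157}

Derivation:
·→ pull(k: kerog)
·← 1999-08-04
·→ record(k: kerog, v: 702)
·← 1999-08-04
·→ seed(x: 90)
·← 90
·→ oneover()
·← 1/90
·→ accrue(x: 17/13)
·← 1543/1170
·→ amplify(x: 21/13)
·← 10801/5070
·→ record(k: piflix, v: <last>)
·← nil
·→ record(k: tre, v: -157)
·← nil
·→ quotient(x: 0)
·← ToolError: division by zero


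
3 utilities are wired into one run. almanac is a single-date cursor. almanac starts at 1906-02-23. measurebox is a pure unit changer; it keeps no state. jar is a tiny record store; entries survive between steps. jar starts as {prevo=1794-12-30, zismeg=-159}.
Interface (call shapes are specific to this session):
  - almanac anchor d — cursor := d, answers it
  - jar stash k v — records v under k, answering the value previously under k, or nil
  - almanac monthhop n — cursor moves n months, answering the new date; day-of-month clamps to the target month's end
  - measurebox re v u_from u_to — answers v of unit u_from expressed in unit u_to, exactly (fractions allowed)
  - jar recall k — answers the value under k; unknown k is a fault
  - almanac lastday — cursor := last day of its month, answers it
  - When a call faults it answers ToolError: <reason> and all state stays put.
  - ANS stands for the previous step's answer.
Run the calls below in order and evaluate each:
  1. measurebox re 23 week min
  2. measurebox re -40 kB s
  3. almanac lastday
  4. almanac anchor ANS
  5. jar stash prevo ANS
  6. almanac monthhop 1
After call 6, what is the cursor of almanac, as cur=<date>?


Answer: cur=1906-03-28

Derivation:
Then measurebox re passing 23, week, min, giving 231840.
I try measurebox re passing -40, kB, s: ToolError: incompatible units.
Using almanac lastday(): 1906-02-28.
I invoke almanac anchor passing ANS, → 1906-02-28.
Then jar stash passing prevo, ANS, and see 1794-12-30.
I run almanac monthhop passing 1, and get 1906-03-28.


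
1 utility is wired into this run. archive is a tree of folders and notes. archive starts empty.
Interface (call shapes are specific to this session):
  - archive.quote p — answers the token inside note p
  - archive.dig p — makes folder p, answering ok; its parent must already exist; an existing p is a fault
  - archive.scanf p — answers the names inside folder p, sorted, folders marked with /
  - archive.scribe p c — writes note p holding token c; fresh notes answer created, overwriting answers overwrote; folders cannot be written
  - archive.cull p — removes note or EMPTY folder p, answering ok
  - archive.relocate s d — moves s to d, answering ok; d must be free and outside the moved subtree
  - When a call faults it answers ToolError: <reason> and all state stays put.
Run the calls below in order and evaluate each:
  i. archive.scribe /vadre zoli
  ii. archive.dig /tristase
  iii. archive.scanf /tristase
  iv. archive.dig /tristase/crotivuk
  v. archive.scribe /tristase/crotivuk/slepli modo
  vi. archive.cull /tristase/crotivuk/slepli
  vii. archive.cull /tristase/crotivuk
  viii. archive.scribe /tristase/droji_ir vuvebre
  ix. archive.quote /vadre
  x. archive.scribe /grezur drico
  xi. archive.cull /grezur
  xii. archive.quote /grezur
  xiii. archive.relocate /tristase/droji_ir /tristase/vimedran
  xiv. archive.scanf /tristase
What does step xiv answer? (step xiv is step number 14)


>>> archive.scribe p→/vadre c→zoli
[out] created
>>> archive.dig p→/tristase
[out] ok
>>> archive.scanf p→/tristase
[out] []
>>> archive.dig p→/tristase/crotivuk
[out] ok
>>> archive.scribe p→/tristase/crotivuk/slepli c→modo
[out] created
>>> archive.cull p→/tristase/crotivuk/slepli
[out] ok
>>> archive.cull p→/tristase/crotivuk
[out] ok
>>> archive.scribe p→/tristase/droji_ir c→vuvebre
[out] created
>>> archive.quote p→/vadre
[out] zoli
>>> archive.scribe p→/grezur c→drico
[out] created
>>> archive.cull p→/grezur
[out] ok
>>> archive.quote p→/grezur
[out] ToolError: not found
>>> archive.relocate s→/tristase/droji_ir d→/tristase/vimedran
[out] ok
>>> archive.scanf p→/tristase
[out] [vimedran]

Answer: [vimedran]


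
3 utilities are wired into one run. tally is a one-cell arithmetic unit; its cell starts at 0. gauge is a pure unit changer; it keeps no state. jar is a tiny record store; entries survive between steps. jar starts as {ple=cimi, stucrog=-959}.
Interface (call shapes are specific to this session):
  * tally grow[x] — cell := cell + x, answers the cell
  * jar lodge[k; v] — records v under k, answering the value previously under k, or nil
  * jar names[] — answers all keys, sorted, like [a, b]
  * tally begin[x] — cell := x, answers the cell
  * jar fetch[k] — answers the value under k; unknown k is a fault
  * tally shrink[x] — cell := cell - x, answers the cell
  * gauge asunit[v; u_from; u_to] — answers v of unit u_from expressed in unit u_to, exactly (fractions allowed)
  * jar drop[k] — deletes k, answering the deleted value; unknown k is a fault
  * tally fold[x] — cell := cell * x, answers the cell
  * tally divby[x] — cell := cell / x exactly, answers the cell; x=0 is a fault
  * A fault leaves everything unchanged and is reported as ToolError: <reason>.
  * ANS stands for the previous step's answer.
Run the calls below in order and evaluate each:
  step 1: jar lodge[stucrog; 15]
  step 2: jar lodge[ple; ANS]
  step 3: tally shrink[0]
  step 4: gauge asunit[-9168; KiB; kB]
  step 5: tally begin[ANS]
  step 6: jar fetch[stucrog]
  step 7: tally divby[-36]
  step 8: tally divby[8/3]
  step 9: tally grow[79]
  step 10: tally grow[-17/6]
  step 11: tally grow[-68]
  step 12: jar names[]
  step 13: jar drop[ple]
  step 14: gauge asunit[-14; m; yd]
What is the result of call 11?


Answer: 79469/750

Derivation:
Step: jar lodge[k='stucrog'; v='15']
Result: -959
Step: jar lodge[k='ple'; v='ANS']
Result: cimi
Step: tally shrink[x='0']
Result: 0
Step: gauge asunit[v='-9168'; u_from='KiB'; u_to='kB']
Result: -1173504/125
Step: tally begin[x='ANS']
Result: -1173504/125
Step: jar fetch[k='stucrog']
Result: 15
Step: tally divby[x='-36']
Result: 97792/375
Step: tally divby[x='8/3']
Result: 12224/125
Step: tally grow[x='79']
Result: 22099/125
Step: tally grow[x='-17/6']
Result: 130469/750
Step: tally grow[x='-68']
Result: 79469/750
Step: jar names[]
Result: [ple, stucrog]
Step: jar drop[k='ple']
Result: -959
Step: gauge asunit[v='-14'; u_from='m'; u_to='yd']
Result: -17500/1143


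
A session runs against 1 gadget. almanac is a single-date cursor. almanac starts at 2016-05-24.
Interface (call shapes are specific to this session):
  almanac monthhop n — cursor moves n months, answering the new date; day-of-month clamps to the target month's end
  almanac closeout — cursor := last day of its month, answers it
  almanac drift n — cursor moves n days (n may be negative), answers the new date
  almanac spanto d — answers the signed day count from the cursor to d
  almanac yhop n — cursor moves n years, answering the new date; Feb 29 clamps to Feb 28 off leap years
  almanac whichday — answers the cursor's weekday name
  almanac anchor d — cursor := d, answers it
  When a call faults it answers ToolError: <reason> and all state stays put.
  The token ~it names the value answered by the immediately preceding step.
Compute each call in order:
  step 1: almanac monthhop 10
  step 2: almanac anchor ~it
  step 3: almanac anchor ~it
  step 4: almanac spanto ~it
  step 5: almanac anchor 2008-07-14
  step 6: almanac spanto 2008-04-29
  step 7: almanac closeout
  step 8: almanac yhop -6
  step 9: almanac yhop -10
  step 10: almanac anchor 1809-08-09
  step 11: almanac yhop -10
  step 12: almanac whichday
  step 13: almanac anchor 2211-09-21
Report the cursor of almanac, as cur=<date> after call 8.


Answer: cur=2002-07-31

Derivation:
# 1. almanac monthhop(n='10') : 2017-03-24
# 2. almanac anchor(d='~it') : 2017-03-24
# 3. almanac anchor(d='~it') : 2017-03-24
# 4. almanac spanto(d='~it') : 0
# 5. almanac anchor(d='2008-07-14') : 2008-07-14
# 6. almanac spanto(d='2008-04-29') : -76
# 7. almanac closeout() : 2008-07-31
# 8. almanac yhop(n='-6') : 2002-07-31
# 9. almanac yhop(n='-10') : 1992-07-31
# 10. almanac anchor(d='1809-08-09') : 1809-08-09
# 11. almanac yhop(n='-10') : 1799-08-09
# 12. almanac whichday() : Friday
# 13. almanac anchor(d='2211-09-21') : 2211-09-21


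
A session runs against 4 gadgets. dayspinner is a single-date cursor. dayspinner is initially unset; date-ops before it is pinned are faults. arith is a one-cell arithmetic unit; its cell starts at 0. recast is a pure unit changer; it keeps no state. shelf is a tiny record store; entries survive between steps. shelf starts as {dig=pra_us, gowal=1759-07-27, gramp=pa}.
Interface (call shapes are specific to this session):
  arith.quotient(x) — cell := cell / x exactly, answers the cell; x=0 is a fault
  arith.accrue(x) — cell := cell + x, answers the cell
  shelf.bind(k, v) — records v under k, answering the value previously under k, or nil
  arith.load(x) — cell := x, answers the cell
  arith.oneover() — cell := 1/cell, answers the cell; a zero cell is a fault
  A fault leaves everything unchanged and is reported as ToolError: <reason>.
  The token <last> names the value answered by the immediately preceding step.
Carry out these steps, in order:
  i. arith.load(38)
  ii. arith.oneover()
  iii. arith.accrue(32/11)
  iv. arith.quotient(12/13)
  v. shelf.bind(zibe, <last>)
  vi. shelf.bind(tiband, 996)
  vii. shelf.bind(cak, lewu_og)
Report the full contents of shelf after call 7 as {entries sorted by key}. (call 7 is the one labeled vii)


Answer: {cak=lewu_og, dig=pra_us, gowal=1759-07-27, gramp=pa, tiband=996, zibe=5317/1672}

Derivation:
;; 1. arith.load(38) : 38
;; 2. arith.oneover() : 1/38
;; 3. arith.accrue(32/11) : 1227/418
;; 4. arith.quotient(12/13) : 5317/1672
;; 5. shelf.bind(zibe, <last>) : nil
;; 6. shelf.bind(tiband, 996) : nil
;; 7. shelf.bind(cak, lewu_og) : nil


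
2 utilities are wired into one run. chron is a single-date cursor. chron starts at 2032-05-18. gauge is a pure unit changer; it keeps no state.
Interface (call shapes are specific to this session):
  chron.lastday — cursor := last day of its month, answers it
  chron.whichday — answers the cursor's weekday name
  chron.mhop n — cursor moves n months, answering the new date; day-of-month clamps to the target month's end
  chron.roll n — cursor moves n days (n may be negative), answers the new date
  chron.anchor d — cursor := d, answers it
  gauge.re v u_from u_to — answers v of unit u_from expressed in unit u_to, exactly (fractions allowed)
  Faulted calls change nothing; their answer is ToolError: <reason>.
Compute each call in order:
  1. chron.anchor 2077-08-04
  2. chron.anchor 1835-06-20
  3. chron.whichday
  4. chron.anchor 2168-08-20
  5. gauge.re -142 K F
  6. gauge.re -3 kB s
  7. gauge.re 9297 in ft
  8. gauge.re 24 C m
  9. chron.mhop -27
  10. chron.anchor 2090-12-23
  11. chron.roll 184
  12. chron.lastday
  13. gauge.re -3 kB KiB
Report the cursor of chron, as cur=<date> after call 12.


% anchor d→2077-08-04
  2077-08-04
% anchor d→1835-06-20
  1835-06-20
% whichday
  Saturday
% anchor d→2168-08-20
  2168-08-20
% re v→-142 u_from→K u_to→F
  -71527/100
% re v→-3 u_from→kB u_to→s
  ToolError: incompatible units
% re v→9297 u_from→in u_to→ft
  3099/4
% re v→24 u_from→C u_to→m
  ToolError: incompatible units
% mhop n→-27
  2166-05-20
% anchor d→2090-12-23
  2090-12-23
% roll n→184
  2091-06-25
% lastday
  2091-06-30
% re v→-3 u_from→kB u_to→KiB
  -375/128

Answer: cur=2091-06-30
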